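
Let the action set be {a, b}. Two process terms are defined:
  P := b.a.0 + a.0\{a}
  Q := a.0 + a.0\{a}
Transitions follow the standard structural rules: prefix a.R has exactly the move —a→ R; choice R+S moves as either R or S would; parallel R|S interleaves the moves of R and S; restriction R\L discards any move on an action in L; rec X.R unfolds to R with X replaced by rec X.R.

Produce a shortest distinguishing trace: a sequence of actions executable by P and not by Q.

P's transition system — 4 states:
  u0 = b.a.0 + a.0\{a} | ··a··> u1, ··b··> u2
  u1 = 0\{a} | (no moves)
  u2 = a.0 | ··a··> u3
  u3 = 0 | (no moves)
Q's transition system — 3 states:
  v0 = a.0 + a.0\{a} | ··a··> v1, ··a··> v2
  v1 = 0 | (no moves)
  v2 = 0\{a} | (no moves)
Run σ = ⟨b⟩ on P: start {u0}
  [1] b ⇒ {u2}
  ✓ P
Run σ = ⟨b⟩ on Q: start {v0}
  [1] b ⇒ ∅  — Q cannot continue

b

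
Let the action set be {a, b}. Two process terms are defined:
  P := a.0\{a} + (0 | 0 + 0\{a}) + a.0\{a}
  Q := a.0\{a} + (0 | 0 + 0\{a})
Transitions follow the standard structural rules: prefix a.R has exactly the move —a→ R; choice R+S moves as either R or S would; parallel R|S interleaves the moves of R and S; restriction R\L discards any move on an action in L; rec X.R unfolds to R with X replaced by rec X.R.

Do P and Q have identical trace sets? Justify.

LTS(P): 2 reachable states
  p0 = a.0\{a} + (0 | 0 + 0\{a}) + a.0\{a} | —a→ p1
  p1 = 0\{a} | ∅
LTS(Q): 2 reachable states
  q0 = a.0\{a} + (0 | 0 + 0\{a}) | —a→ q1
  q1 = 0\{a} | ∅
Partition-refinement fixed point:
  B0 = {p0, q0}
  B1 = {p1, q1}
p0 ∈ B0, q0 ∈ B0 → same block
Bisimilar ⇒ trace-equivalent.

YES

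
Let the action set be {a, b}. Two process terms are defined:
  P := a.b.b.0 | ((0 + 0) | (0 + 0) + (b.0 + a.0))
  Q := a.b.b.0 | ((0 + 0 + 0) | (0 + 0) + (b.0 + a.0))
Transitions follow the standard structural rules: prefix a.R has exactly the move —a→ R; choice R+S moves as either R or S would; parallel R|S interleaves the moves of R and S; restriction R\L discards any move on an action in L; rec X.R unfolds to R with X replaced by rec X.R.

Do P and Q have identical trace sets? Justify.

LTS(P): 8 reachable states
  m0 = a.b.b.0 | ((0 + 0) | (0 + 0) + (b.0 + a.0)) :: =a=> m1, =a=> m2, =b=> m1
  m1 = a.b.b.0 | 0 :: =a=> m3
  m2 = b.b.0 | ((0 + 0) | (0 + 0) + (b.0 + a.0)) :: =a=> m3, =b=> m3, =b=> m4
  m3 = b.b.0 | 0 :: =b=> m5
  m4 = b.0 | ((0 + 0) | (0 + 0) + (b.0 + a.0)) :: =a=> m5, =b=> m5, =b=> m6
  m5 = b.0 | 0 :: =b=> m7
  m6 = 0 | ((0 + 0) | (0 + 0) + (b.0 + a.0)) :: =a=> m7, =b=> m7
  m7 = 0 | 0 :: stopped
LTS(Q): 8 reachable states
  n0 = a.b.b.0 | ((0 + 0 + 0) | (0 + 0) + (b.0 + a.0)) :: =a=> n1, =a=> n2, =b=> n1
  n1 = a.b.b.0 | 0 :: =a=> n3
  n2 = b.b.0 | ((0 + 0 + 0) | (0 + 0) + (b.0 + a.0)) :: =a=> n3, =b=> n3, =b=> n4
  n3 = b.b.0 | 0 :: =b=> n5
  n4 = b.0 | ((0 + 0 + 0) | (0 + 0) + (b.0 + a.0)) :: =a=> n5, =b=> n5, =b=> n6
  n5 = b.0 | 0 :: =b=> n7
  n6 = 0 | ((0 + 0 + 0) | (0 + 0) + (b.0 + a.0)) :: =a=> n7, =b=> n7
  n7 = 0 | 0 :: stopped
Partition-refinement fixed point:
  B0 = {m0, n0}
  B1 = {m1, n1}
  B2 = {m3, n3}
  B3 = {m5, n5}
  B4 = {m7, n7}
  B5 = {m2, n2}
  B6 = {m4, n4}
  B7 = {m6, n6}
m0 ∈ B0, n0 ∈ B0 → same block
Bisimilar ⇒ trace-equivalent.

trace-equivalent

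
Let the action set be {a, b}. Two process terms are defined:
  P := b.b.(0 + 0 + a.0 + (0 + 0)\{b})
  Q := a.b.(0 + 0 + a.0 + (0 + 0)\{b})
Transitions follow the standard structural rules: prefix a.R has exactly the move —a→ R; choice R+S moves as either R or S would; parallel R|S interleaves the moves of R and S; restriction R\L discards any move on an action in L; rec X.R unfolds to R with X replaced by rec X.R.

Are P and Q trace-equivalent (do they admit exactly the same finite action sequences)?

P's transition system — 4 states:
  u0 = b.b.(0 + 0 + a.0 + (0 + 0)\{b}) :: —b→ u1
  u1 = b.(0 + 0 + a.0 + (0 + 0)\{b}) :: —b→ u2
  u2 = 0 + 0 + a.0 + (0 + 0)\{b} :: —a→ u3
  u3 = 0 :: ∅
Q's transition system — 4 states:
  v0 = a.b.(0 + 0 + a.0 + (0 + 0)\{b}) :: —a→ v1
  v1 = b.(0 + 0 + a.0 + (0 + 0)\{b}) :: —b→ v2
  v2 = 0 + 0 + a.0 + (0 + 0)\{b} :: —a→ v3
  v3 = 0 :: ∅
Run σ = ⟨b⟩ on P: start {u0}
  after b @ step 1: {u1}
  — P admits the full trace.
Run σ = ⟨b⟩ on Q: start {v0}
  after b @ step 1: no successor for Q

traces(P) ≠ traces(Q) — witness ⟨b⟩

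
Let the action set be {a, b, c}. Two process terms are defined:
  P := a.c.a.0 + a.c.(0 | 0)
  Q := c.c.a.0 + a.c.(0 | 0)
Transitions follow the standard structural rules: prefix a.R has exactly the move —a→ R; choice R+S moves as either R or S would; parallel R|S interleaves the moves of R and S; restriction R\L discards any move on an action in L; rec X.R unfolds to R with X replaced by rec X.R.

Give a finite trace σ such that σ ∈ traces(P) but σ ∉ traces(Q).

Reachable graph of P (6 states):
  u0 = a.c.a.0 + a.c.(0 | 0) has moves ··a··> u1, ··a··> u2
  u1 = c.(0 | 0) has moves ··c··> u3
  u2 = c.a.0 has moves ··c··> u4
  u3 = 0 | 0 has moves ∅
  u4 = a.0 has moves ··a··> u5
  u5 = 0 has moves ∅
Reachable graph of Q (6 states):
  v0 = c.c.a.0 + a.c.(0 | 0) has moves ··a··> v1, ··c··> v2
  v1 = c.(0 | 0) has moves ··c··> v3
  v2 = c.a.0 has moves ··c··> v4
  v3 = 0 | 0 has moves ∅
  v4 = a.0 has moves ··a··> v5
  v5 = 0 has moves ∅
Run σ = ⟨aca⟩ on P: start {u0}
  [1] a ⇒ {u1, u2}
  [2] c ⇒ {u3, u4}
  [3] a ⇒ {u5}
  — P admits the full trace.
Run σ = ⟨aca⟩ on Q: start {v0}
  [1] a ⇒ {v1}
  [2] c ⇒ {v3}
  [3] a ⇒ no successor for Q

aca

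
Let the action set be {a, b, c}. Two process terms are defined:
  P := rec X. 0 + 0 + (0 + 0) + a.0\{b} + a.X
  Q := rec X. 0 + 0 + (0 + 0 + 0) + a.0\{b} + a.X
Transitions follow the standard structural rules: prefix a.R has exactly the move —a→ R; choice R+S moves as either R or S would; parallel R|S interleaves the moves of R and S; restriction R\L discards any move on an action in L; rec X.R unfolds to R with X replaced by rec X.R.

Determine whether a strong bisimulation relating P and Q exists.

LTS(P): 2 reachable states
  s0 = rec X. 0 + 0 + (0 + 0) + a.0\{b} + a.X | —a→ s0, —a→ s1
  s1 = 0\{b} | stopped
LTS(Q): 2 reachable states
  t0 = rec X. 0 + 0 + (0 + 0 + 0) + a.0\{b} + a.X | —a→ t0, —a→ t1
  t1 = 0\{b} | stopped
Bisimilarity quotient blocks:
  B0 = {s0, t0}
  B1 = {s1, t1}
s0 ∈ B0, t0 ∈ B0 → same block

YES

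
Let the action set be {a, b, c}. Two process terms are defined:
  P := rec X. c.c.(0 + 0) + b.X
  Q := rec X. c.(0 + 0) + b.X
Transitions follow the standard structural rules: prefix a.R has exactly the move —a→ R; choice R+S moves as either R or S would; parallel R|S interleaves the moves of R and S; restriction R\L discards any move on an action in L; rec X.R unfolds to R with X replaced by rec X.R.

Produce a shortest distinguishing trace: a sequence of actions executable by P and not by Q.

P's transition system — 3 states:
  s0 = rec X. c.c.(0 + 0) + b.X has moves -b-> s0, -c-> s1
  s1 = c.(0 + 0) has moves -c-> s2
  s2 = 0 + 0 has moves stopped
Q's transition system — 2 states:
  t0 = rec X. c.(0 + 0) + b.X has moves -b-> t0, -c-> t1
  t1 = 0 + 0 has moves stopped
Executing cc from P (initial set {s0}):
  after c @ step 1: {s1}
  after c @ step 2: {s2}
  ✓ P
Executing cc from Q (initial set {t0}):
  after c @ step 1: {t1}
  after c @ step 2: ∅ (Q stuck)

cc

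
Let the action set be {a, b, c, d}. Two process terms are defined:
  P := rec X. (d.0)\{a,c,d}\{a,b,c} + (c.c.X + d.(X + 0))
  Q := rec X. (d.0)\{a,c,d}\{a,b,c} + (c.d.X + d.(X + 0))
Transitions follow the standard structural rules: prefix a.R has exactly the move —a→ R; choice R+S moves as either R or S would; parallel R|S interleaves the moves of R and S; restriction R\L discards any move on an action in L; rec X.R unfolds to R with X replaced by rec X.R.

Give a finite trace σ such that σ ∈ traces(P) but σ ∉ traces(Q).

cc

P's transition system — 3 states:
  p0 = rec X. (d.0)\{a,c,d}\{a,b,c} + (c.c.X + d.(X + 0)) :: -c-> p1, -d-> p2
  p1 = c.(rec X. (d.0)\{a,c,d}\{a,b,c} + (c.c.X + d.(X + 0))) :: -c-> p0
  p2 = (rec X. (d.0)\{a,c,d}\{a,b,c} + (c.c.X + d.(X + 0))) + 0 :: -c-> p1, -d-> p2
Q's transition system — 3 states:
  q0 = rec X. (d.0)\{a,c,d}\{a,b,c} + (c.d.X + d.(X + 0)) :: -c-> q1, -d-> q2
  q1 = d.(rec X. (d.0)\{a,c,d}\{a,b,c} + (c.d.X + d.(X + 0))) :: -d-> q0
  q2 = (rec X. (d.0)\{a,c,d}\{a,b,c} + (c.d.X + d.(X + 0))) + 0 :: -c-> q1, -d-> q2
Run σ = ⟨cc⟩ on P: start {p0}
  after c @ step 1: {p1}
  after c @ step 2: {p0}
  ✓ P
Run σ = ⟨cc⟩ on Q: start {q0}
  after c @ step 1: {q1}
  after c @ step 2: no successor for Q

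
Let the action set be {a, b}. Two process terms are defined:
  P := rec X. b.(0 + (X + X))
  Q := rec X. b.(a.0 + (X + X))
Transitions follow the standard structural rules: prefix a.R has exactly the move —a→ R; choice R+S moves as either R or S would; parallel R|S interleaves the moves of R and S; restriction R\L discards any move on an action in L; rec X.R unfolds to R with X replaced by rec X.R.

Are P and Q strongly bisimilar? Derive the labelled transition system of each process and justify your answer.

LTS(P): 2 reachable states
  s0 = rec X. b.(0 + (X + X)) :: ··b··> s1
  s1 = 0 + ((rec X. b.(0 + (X + X))) + (rec X. b.(0 + (X + X)))) :: ··b··> s1
LTS(Q): 3 reachable states
  t0 = rec X. b.(a.0 + (X + X)) :: ··b··> t1
  t1 = a.0 + ((rec X. b.(a.0 + (X + X))) + (rec X. b.(a.0 + (X + X)))) :: ··a··> t2, ··b··> t1
  t2 = 0 :: stopped
Bisimilarity quotient blocks:
  B0 = {s0, s1}
  B1 = {t0}
  B2 = {t1}
  B3 = {t2}
s0 ∈ B0, t0 ∈ B1 → different blocks

NO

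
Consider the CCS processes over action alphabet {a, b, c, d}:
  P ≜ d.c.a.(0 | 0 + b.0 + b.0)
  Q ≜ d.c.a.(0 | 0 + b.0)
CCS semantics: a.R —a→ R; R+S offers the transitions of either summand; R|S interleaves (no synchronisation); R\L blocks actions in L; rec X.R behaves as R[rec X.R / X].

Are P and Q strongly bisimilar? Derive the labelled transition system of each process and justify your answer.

YES

P's transition system — 5 states:
  p0 = d.c.a.(0 | 0 + b.0 + b.0) :: --d--▸ p1
  p1 = c.a.(0 | 0 + b.0 + b.0) :: --c--▸ p2
  p2 = a.(0 | 0 + b.0 + b.0) :: --a--▸ p3
  p3 = 0 | 0 + b.0 + b.0 :: --b--▸ p4
  p4 = 0 :: deadlocked
Q's transition system — 5 states:
  q0 = d.c.a.(0 | 0 + b.0) :: --d--▸ q1
  q1 = c.a.(0 | 0 + b.0) :: --c--▸ q2
  q2 = a.(0 | 0 + b.0) :: --a--▸ q3
  q3 = 0 | 0 + b.0 :: --b--▸ q4
  q4 = 0 :: deadlocked
Coarsest stable partition (strong bisimilarity classes):
  B0 = {p0, q0}
  B1 = {p1, q1}
  B2 = {p2, q2}
  B3 = {p3, q3}
  B4 = {p4, q4}
p0 ∈ B0, q0 ∈ B0 → same block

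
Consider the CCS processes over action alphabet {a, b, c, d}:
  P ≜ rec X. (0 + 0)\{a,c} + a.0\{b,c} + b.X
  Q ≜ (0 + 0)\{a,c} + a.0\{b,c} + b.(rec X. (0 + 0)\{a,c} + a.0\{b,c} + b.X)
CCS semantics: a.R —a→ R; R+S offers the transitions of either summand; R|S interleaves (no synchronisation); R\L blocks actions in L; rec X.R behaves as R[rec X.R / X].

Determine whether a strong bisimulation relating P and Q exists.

P ~ Q

Reachable graph of P (2 states):
  p0 = rec X. (0 + 0)\{a,c} + a.0\{b,c} + b.X → =a=> p1, =b=> p0
  p1 = 0\{b,c} → ∅
Reachable graph of Q (3 states):
  q0 = (0 + 0)\{a,c} + a.0\{b,c} + b.(rec X. (0 + 0)\{a,c} + a.0\{b,c} + b.X) → =a=> q1, =b=> q2
  q1 = 0\{b,c} → ∅
  q2 = rec X. (0 + 0)\{a,c} + a.0\{b,c} + b.X → =a=> q1, =b=> q2
Coarsest stable partition (strong bisimilarity classes):
  B0 = {p0, q0, q2}
  B1 = {p1, q1}
p0 ∈ B0, q0 ∈ B0 → same block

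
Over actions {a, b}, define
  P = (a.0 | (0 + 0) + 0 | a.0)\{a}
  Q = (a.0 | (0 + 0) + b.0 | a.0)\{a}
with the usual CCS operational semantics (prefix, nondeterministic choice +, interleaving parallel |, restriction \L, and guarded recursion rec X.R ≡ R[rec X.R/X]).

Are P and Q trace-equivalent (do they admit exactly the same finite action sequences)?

traces(P) ≠ traces(Q) — witness ⟨b⟩

LTS(P): 1 reachable states
  p0 = (a.0 | (0 + 0) + 0 | a.0)\{a} has moves ∅
LTS(Q): 2 reachable states
  q0 = (a.0 | (0 + 0) + b.0 | a.0)\{a} has moves -b-> q1
  q1 = (0 | a.0)\{a} has moves ∅
Executing b from Q (initial set {q0}):
  step 1 (b): {q1}
  Q completes σ.
Executing b from P (initial set {p0}):
  step 1 (b): ∅ (P stuck)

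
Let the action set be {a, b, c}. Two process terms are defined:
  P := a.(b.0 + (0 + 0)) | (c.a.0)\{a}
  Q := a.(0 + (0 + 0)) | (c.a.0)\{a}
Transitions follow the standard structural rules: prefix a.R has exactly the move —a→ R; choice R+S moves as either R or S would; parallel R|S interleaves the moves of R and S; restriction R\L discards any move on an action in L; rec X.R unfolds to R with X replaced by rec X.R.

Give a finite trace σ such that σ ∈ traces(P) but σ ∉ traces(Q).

Reachable graph of P (6 states):
  u0 = a.(b.0 + (0 + 0)) | (c.a.0)\{a} ⊢ ··a··> u1, ··c··> u2
  u1 = (b.0 + (0 + 0)) | (c.a.0)\{a} ⊢ ··b··> u3, ··c··> u4
  u2 = a.(b.0 + (0 + 0)) | (a.0)\{a} ⊢ ··a··> u4
  u3 = 0 | (c.a.0)\{a} ⊢ ··c··> u5
  u4 = (b.0 + (0 + 0)) | (a.0)\{a} ⊢ ··b··> u5
  u5 = 0 | (a.0)\{a} ⊢ deadlocked
Reachable graph of Q (4 states):
  v0 = a.(0 + (0 + 0)) | (c.a.0)\{a} ⊢ ··a··> v1, ··c··> v2
  v1 = (0 + (0 + 0)) | (c.a.0)\{a} ⊢ ··c··> v3
  v2 = a.(0 + (0 + 0)) | (a.0)\{a} ⊢ ··a··> v3
  v3 = (0 + (0 + 0)) | (a.0)\{a} ⊢ deadlocked
Executing ab from P (initial set {u0}):
  [1] a ⇒ {u1}
  [2] b ⇒ {u3}
  ✓ P
Executing ab from Q (initial set {v0}):
  [1] a ⇒ {v1}
  [2] b ⇒ ∅ (Q stuck)

ab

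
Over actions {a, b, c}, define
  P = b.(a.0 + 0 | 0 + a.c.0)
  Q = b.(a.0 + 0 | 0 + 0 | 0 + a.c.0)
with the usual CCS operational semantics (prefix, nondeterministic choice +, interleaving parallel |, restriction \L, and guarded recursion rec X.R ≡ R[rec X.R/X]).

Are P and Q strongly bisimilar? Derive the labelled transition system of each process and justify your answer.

YES

LTS(P): 4 reachable states
  u0 = b.(a.0 + 0 | 0 + a.c.0) → =b=> u1
  u1 = a.0 + 0 | 0 + a.c.0 → =a=> u2, =a=> u3
  u2 = 0 → stopped
  u3 = c.0 → =c=> u2
LTS(Q): 4 reachable states
  v0 = b.(a.0 + 0 | 0 + 0 | 0 + a.c.0) → =b=> v1
  v1 = a.0 + 0 | 0 + 0 | 0 + a.c.0 → =a=> v2, =a=> v3
  v2 = 0 → stopped
  v3 = c.0 → =c=> v2
Bisimilarity quotient blocks:
  B0 = {u0, v0}
  B1 = {u1, v1}
  B2 = {u2, v2}
  B3 = {u3, v3}
u0 ∈ B0, v0 ∈ B0 → same block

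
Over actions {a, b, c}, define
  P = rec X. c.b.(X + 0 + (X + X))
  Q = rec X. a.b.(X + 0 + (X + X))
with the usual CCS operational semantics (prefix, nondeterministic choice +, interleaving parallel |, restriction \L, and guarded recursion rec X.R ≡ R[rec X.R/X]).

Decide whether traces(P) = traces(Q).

NO — witness ⟨c⟩

LTS(P): 3 reachable states
  u0 = rec X. c.b.(X + 0 + (X + X)) has moves --c--▸ u1
  u1 = b.((rec X. c.b.(X + 0 + (X + X))) + 0 + ((rec X. c.b.(X + 0 + (X + X))) + (rec X. c.b.(X + 0 + (X + X))))) has moves --b--▸ u2
  u2 = (rec X. c.b.(X + 0 + (X + X))) + 0 + ((rec X. c.b.(X + 0 + (X + X))) + (rec X. c.b.(X + 0 + (X + X)))) has moves --c--▸ u1
LTS(Q): 3 reachable states
  v0 = rec X. a.b.(X + 0 + (X + X)) has moves --a--▸ v1
  v1 = b.((rec X. a.b.(X + 0 + (X + X))) + 0 + ((rec X. a.b.(X + 0 + (X + X))) + (rec X. a.b.(X + 0 + (X + X))))) has moves --b--▸ v2
  v2 = (rec X. a.b.(X + 0 + (X + X))) + 0 + ((rec X. a.b.(X + 0 + (X + X))) + (rec X. a.b.(X + 0 + (X + X)))) has moves --a--▸ v1
Executing c from P (initial set {u0}):
  [1] c ⇒ {u1}
  ✓ P
Executing c from Q (initial set {v0}):
  [1] c ⇒ no successor for Q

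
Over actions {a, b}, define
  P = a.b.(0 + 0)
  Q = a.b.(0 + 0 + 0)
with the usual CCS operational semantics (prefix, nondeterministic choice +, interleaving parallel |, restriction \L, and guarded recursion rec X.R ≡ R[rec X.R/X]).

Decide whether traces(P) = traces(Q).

Reachable graph of P (3 states):
  u0 = a.b.(0 + 0) | --a--▸ u1
  u1 = b.(0 + 0) | --b--▸ u2
  u2 = 0 + 0 | deadlocked
Reachable graph of Q (3 states):
  v0 = a.b.(0 + 0 + 0) | --a--▸ v1
  v1 = b.(0 + 0 + 0) | --b--▸ v2
  v2 = 0 + 0 + 0 | deadlocked
Coarsest stable partition (strong bisimilarity classes):
  B0 = {u0, v0}
  B1 = {u1, v1}
  B2 = {u2, v2}
u0 ∈ B0, v0 ∈ B0 → same block
Bisimilar ⇒ trace-equivalent.

traces(P) = traces(Q)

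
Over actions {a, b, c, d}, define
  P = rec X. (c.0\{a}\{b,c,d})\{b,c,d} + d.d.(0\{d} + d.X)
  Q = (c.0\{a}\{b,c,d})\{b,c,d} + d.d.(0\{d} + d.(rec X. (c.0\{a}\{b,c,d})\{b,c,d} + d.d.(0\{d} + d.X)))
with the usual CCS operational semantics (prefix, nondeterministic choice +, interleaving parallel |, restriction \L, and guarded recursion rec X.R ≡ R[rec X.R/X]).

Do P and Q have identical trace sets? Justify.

traces(P) = traces(Q)

Reachable graph of P (3 states):
  s0 = rec X. (c.0\{a}\{b,c,d})\{b,c,d} + d.d.(0\{d} + d.X) ⊢ =d=> s1
  s1 = d.(0\{d} + d.(rec X. (c.0\{a}\{b,c,d})\{b,c,d} + d.d.(0\{d} + d.X))) ⊢ =d=> s2
  s2 = 0\{d} + d.(rec X. (c.0\{a}\{b,c,d})\{b,c,d} + d.d.(0\{d} + d.X)) ⊢ =d=> s0
Reachable graph of Q (4 states):
  t0 = (c.0\{a}\{b,c,d})\{b,c,d} + d.d.(0\{d} + d.(rec X. (c.0\{a}\{b,c,d})\{b,c,d} + d.d.(0\{d} + d.X))) ⊢ =d=> t1
  t1 = d.(0\{d} + d.(rec X. (c.0\{a}\{b,c,d})\{b,c,d} + d.d.(0\{d} + d.X))) ⊢ =d=> t2
  t2 = 0\{d} + d.(rec X. (c.0\{a}\{b,c,d})\{b,c,d} + d.d.(0\{d} + d.X)) ⊢ =d=> t3
  t3 = rec X. (c.0\{a}\{b,c,d})\{b,c,d} + d.d.(0\{d} + d.X) ⊢ =d=> t1
Partition-refinement fixed point:
  B0 = {s0, s1, s2, t0, t1, t2, t3}
s0 ∈ B0, t0 ∈ B0 → same block
Bisimilar ⇒ trace-equivalent.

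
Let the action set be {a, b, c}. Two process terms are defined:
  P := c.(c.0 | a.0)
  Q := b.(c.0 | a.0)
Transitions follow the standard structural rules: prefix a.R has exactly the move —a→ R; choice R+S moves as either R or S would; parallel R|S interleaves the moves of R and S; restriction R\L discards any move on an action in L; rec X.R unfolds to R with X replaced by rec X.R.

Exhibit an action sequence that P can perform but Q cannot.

P's transition system — 5 states:
  p0 = c.(c.0 | a.0) → ··c··> p1
  p1 = c.0 | a.0 → ··a··> p2, ··c··> p3
  p2 = c.0 | 0 → ··c··> p4
  p3 = 0 | a.0 → ··a··> p4
  p4 = 0 | 0 → stopped
Q's transition system — 5 states:
  q0 = b.(c.0 | a.0) → ··b··> q1
  q1 = c.0 | a.0 → ··a··> q2, ··c··> q3
  q2 = c.0 | 0 → ··c··> q4
  q3 = 0 | a.0 → ··a··> q4
  q4 = 0 | 0 → stopped
Trace ⟨c⟩ through P, begin at {p0}:
  [1] c ⇒ {p1}
  — P admits the full trace.
Trace ⟨c⟩ through Q, begin at {q0}:
  [1] c ⇒ ∅ (Q stuck)

c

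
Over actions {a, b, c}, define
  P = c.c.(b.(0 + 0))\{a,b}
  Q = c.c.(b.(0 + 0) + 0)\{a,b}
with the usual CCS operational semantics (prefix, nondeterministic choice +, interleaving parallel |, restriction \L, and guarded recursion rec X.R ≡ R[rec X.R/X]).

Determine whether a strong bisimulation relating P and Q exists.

Reachable graph of P (3 states):
  u0 = c.c.(b.(0 + 0))\{a,b} :: -c-> u1
  u1 = c.(b.(0 + 0))\{a,b} :: -c-> u2
  u2 = (b.(0 + 0))\{a,b} :: ·
Reachable graph of Q (3 states):
  v0 = c.c.(b.(0 + 0) + 0)\{a,b} :: -c-> v1
  v1 = c.(b.(0 + 0) + 0)\{a,b} :: -c-> v2
  v2 = (b.(0 + 0) + 0)\{a,b} :: ·
Coarsest stable partition (strong bisimilarity classes):
  B0 = {u0, v0}
  B1 = {u1, v1}
  B2 = {u2, v2}
u0 ∈ B0, v0 ∈ B0 → same block

bisimilar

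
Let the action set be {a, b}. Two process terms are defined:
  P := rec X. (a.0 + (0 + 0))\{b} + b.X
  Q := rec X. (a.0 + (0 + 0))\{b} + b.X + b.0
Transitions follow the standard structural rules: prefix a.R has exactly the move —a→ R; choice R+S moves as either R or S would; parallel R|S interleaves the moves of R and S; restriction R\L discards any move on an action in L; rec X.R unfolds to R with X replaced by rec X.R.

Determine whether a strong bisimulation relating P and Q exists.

not bisimilar

P's transition system — 2 states:
  m0 = rec X. (a.0 + (0 + 0))\{b} + b.X ⊢ —a→ m1, —b→ m0
  m1 = 0\{b} ⊢ ·
Q's transition system — 3 states:
  n0 = rec X. (a.0 + (0 + 0))\{b} + b.X + b.0 ⊢ —a→ n1, —b→ n0, —b→ n2
  n1 = 0\{b} ⊢ ·
  n2 = 0 ⊢ ·
Bisimilarity quotient blocks:
  B0 = {m0}
  B1 = {m1, n1, n2}
  B2 = {n0}
m0 ∈ B0, n0 ∈ B2 → different blocks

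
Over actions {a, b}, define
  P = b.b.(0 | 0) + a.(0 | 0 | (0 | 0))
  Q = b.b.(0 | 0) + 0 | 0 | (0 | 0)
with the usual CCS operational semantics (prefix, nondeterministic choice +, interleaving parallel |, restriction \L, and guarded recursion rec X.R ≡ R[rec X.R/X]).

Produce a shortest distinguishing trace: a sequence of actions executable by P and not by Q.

a

LTS(P): 4 reachable states
  m0 = b.b.(0 | 0) + a.(0 | 0 | (0 | 0)) → --a--▸ m1, --b--▸ m2
  m1 = 0 | 0 | (0 | 0) → deadlocked
  m2 = b.(0 | 0) → --b--▸ m3
  m3 = 0 | 0 → deadlocked
LTS(Q): 3 reachable states
  n0 = b.b.(0 | 0) + 0 | 0 | (0 | 0) → --b--▸ n1
  n1 = b.(0 | 0) → --b--▸ n2
  n2 = 0 | 0 → deadlocked
Run σ = ⟨a⟩ on P: start {m0}
  after a @ step 1: {m1}
  — P admits the full trace.
Run σ = ⟨a⟩ on Q: start {n0}
  after a @ step 1: ∅  — Q cannot continue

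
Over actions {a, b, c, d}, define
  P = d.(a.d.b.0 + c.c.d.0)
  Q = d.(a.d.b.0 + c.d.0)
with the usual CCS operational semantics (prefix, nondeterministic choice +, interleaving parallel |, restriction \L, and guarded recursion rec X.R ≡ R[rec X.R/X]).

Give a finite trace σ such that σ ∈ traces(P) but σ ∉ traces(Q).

dcc

LTS(P): 7 reachable states
  m0 = d.(a.d.b.0 + c.c.d.0) ⊢ —d→ m1
  m1 = a.d.b.0 + c.c.d.0 ⊢ —a→ m2, —c→ m3
  m2 = d.b.0 ⊢ —d→ m4
  m3 = c.d.0 ⊢ —c→ m5
  m4 = b.0 ⊢ —b→ m6
  m5 = d.0 ⊢ —d→ m6
  m6 = 0 ⊢ stopped
LTS(Q): 6 reachable states
  n0 = d.(a.d.b.0 + c.d.0) ⊢ —d→ n1
  n1 = a.d.b.0 + c.d.0 ⊢ —a→ n2, —c→ n3
  n2 = d.b.0 ⊢ —d→ n4
  n3 = d.0 ⊢ —d→ n5
  n4 = b.0 ⊢ —b→ n5
  n5 = 0 ⊢ stopped
Executing dcc from P (initial set {m0}):
  after d @ step 1: {m1}
  after c @ step 2: {m3}
  after c @ step 3: {m5}
  ✓ P
Executing dcc from Q (initial set {n0}):
  after d @ step 1: {n1}
  after c @ step 2: {n3}
  after c @ step 3: ∅ (Q stuck)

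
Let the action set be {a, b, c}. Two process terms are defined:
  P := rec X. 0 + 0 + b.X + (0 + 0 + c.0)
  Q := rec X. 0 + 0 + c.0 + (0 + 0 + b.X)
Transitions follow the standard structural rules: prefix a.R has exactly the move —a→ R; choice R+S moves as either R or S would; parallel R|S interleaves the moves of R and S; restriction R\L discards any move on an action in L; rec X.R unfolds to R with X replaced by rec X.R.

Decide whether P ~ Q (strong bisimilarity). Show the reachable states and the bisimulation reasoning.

Reachable graph of P (2 states):
  u0 = rec X. 0 + 0 + b.X + (0 + 0 + c.0) ⊢ -b-> u0, -c-> u1
  u1 = 0 ⊢ deadlocked
Reachable graph of Q (2 states):
  v0 = rec X. 0 + 0 + c.0 + (0 + 0 + b.X) ⊢ -b-> v0, -c-> v1
  v1 = 0 ⊢ deadlocked
Coarsest stable partition (strong bisimilarity classes):
  B0 = {u0, v0}
  B1 = {u1, v1}
u0 ∈ B0, v0 ∈ B0 → same block

bisimilar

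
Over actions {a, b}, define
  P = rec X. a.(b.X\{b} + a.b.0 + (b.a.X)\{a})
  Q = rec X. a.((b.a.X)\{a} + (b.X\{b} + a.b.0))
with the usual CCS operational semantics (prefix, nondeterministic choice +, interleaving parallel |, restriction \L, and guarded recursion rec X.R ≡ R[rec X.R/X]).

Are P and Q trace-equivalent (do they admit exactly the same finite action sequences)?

P's transition system — 8 states:
  s0 = rec X. a.(b.X\{b} + a.b.0 + (b.a.X)\{a}) → —a→ s1
  s1 = b.(rec X. a.(b.X\{b} + a.b.0 + (b.a.X)\{a}))\{b} + a.b.0 + (b.a.(rec X. a.(b.X\{b} + a.b.0 + (b.a.X)\{a})))\{a} → —a→ s2, —b→ s3, —b→ s4
  s2 = b.0 → —b→ s5
  s3 = (a.(rec X. a.(b.X\{b} + a.b.0 + (b.a.X)\{a})))\{a} → deadlocked
  s4 = (rec X. a.(b.X\{b} + a.b.0 + (b.a.X)\{a}))\{b} → —a→ s6
  s5 = 0 → deadlocked
  s6 = (b.(rec X. a.(b.X\{b} + a.b.0 + (b.a.X)\{a}))\{b} + a.b.0 + (b.a.(rec X. a.(b.X\{b} + a.b.0 + (b.a.X)\{a})))\{a})\{b} → —a→ s7
  s7 = (b.0)\{b} → deadlocked
Q's transition system — 8 states:
  t0 = rec X. a.((b.a.X)\{a} + (b.X\{b} + a.b.0)) → —a→ t1
  t1 = (b.a.(rec X. a.((b.a.X)\{a} + (b.X\{b} + a.b.0))))\{a} + (b.(rec X. a.((b.a.X)\{a} + (b.X\{b} + a.b.0)))\{b} + a.b.0) → —a→ t2, —b→ t3, —b→ t4
  t2 = b.0 → —b→ t5
  t3 = (a.(rec X. a.((b.a.X)\{a} + (b.X\{b} + a.b.0))))\{a} → deadlocked
  t4 = (rec X. a.((b.a.X)\{a} + (b.X\{b} + a.b.0)))\{b} → —a→ t6
  t5 = 0 → deadlocked
  t6 = ((b.a.(rec X. a.((b.a.X)\{a} + (b.X\{b} + a.b.0))))\{a} + (b.(rec X. a.((b.a.X)\{a} + (b.X\{b} + a.b.0)))\{b} + a.b.0))\{b} → —a→ t7
  t7 = (b.0)\{b} → deadlocked
Partition-refinement fixed point:
  B0 = {s0, t0}
  B1 = {s1, t1}
  B2 = {s4, t4}
  B3 = {s6, t6}
  B4 = {s3, s5, s7, t3, t5, t7}
  B5 = {s2, t2}
s0 ∈ B0, t0 ∈ B0 → same block
Bisimilar ⇒ trace-equivalent.

traces(P) = traces(Q)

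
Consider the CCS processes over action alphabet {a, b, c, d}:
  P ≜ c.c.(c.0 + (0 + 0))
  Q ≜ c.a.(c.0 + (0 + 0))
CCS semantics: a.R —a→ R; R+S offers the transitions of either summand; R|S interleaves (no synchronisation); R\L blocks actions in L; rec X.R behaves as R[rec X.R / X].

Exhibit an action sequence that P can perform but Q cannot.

cc

Reachable graph of P (4 states):
  m0 = c.c.(c.0 + (0 + 0)) ⊢ =c=> m1
  m1 = c.(c.0 + (0 + 0)) ⊢ =c=> m2
  m2 = c.0 + (0 + 0) ⊢ =c=> m3
  m3 = 0 ⊢ deadlocked
Reachable graph of Q (4 states):
  n0 = c.a.(c.0 + (0 + 0)) ⊢ =c=> n1
  n1 = a.(c.0 + (0 + 0)) ⊢ =a=> n2
  n2 = c.0 + (0 + 0) ⊢ =c=> n3
  n3 = 0 ⊢ deadlocked
Run σ = ⟨cc⟩ on P: start {m0}
  after c @ step 1: {m1}
  after c @ step 2: {m2}
  P completes σ.
Run σ = ⟨cc⟩ on Q: start {n0}
  after c @ step 1: {n1}
  after c @ step 2: ∅ (Q stuck)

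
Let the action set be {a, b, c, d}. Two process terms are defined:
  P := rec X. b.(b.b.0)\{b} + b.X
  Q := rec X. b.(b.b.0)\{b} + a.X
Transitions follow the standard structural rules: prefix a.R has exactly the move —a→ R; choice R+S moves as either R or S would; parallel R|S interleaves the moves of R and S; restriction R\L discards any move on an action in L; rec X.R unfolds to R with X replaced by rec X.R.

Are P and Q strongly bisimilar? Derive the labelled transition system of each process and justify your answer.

not bisimilar

Reachable graph of P (2 states):
  u0 = rec X. b.(b.b.0)\{b} + b.X ⊢ ··b··> u0, ··b··> u1
  u1 = (b.b.0)\{b} ⊢ deadlocked
Reachable graph of Q (2 states):
  v0 = rec X. b.(b.b.0)\{b} + a.X ⊢ ··a··> v0, ··b··> v1
  v1 = (b.b.0)\{b} ⊢ deadlocked
Coarsest stable partition (strong bisimilarity classes):
  B0 = {u0}
  B1 = {u1, v1}
  B2 = {v0}
u0 ∈ B0, v0 ∈ B2 → different blocks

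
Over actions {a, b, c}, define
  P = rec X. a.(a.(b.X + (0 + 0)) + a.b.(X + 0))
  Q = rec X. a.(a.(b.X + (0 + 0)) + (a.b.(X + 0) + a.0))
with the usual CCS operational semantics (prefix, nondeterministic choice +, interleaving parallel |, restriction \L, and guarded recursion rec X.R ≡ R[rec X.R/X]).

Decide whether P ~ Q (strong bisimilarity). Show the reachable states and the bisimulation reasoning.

LTS(P): 5 reachable states
  u0 = rec X. a.(a.(b.X + (0 + 0)) + a.b.(X + 0)) → -a-> u1
  u1 = a.(b.(rec X. a.(a.(b.X + (0 + 0)) + a.b.(X + 0))) + (0 + 0)) + a.b.((rec X. a.(a.(b.X + (0 + 0)) + a.b.(X + 0))) + 0) → -a-> u2, -a-> u3
  u2 = b.((rec X. a.(a.(b.X + (0 + 0)) + a.b.(X + 0))) + 0) → -b-> u4
  u3 = b.(rec X. a.(a.(b.X + (0 + 0)) + a.b.(X + 0))) + (0 + 0) → -b-> u0
  u4 = (rec X. a.(a.(b.X + (0 + 0)) + a.b.(X + 0))) + 0 → -a-> u1
LTS(Q): 6 reachable states
  v0 = rec X. a.(a.(b.X + (0 + 0)) + (a.b.(X + 0) + a.0)) → -a-> v1
  v1 = a.(b.(rec X. a.(a.(b.X + (0 + 0)) + (a.b.(X + 0) + a.0))) + (0 + 0)) + (a.b.((rec X. a.(a.(b.X + (0 + 0)) + (a.b.(X + 0) + a.0))) + 0) + a.0) → -a-> v2, -a-> v3, -a-> v4
  v2 = 0 → ∅
  v3 = b.((rec X. a.(a.(b.X + (0 + 0)) + (a.b.(X + 0) + a.0))) + 0) → -b-> v5
  v4 = b.(rec X. a.(a.(b.X + (0 + 0)) + (a.b.(X + 0) + a.0))) + (0 + 0) → -b-> v0
  v5 = (rec X. a.(a.(b.X + (0 + 0)) + (a.b.(X + 0) + a.0))) + 0 → -a-> v1
Partition-refinement fixed point:
  B0 = {u0, u4}
  B1 = {u1}
  B2 = {u2, u3}
  B3 = {v0, v5}
  B4 = {v1}
  B5 = {v2}
  B6 = {v3, v4}
u0 ∈ B0, v0 ∈ B3 → different blocks

not bisimilar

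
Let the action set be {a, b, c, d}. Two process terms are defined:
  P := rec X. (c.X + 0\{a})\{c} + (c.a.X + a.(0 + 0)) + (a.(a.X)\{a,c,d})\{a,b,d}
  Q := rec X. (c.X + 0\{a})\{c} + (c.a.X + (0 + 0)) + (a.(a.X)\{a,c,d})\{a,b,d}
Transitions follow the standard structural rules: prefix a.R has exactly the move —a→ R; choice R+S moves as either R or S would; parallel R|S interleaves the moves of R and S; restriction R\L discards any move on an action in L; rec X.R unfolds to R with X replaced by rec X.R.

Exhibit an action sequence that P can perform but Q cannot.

LTS(P): 3 reachable states
  m0 = rec X. (c.X + 0\{a})\{c} + (c.a.X + a.(0 + 0)) + (a.(a.X)\{a,c,d})\{a,b,d} has moves =a=> m1, =c=> m2
  m1 = 0 + 0 has moves (no moves)
  m2 = a.(rec X. (c.X + 0\{a})\{c} + (c.a.X + a.(0 + 0)) + (a.(a.X)\{a,c,d})\{a,b,d}) has moves =a=> m0
LTS(Q): 2 reachable states
  n0 = rec X. (c.X + 0\{a})\{c} + (c.a.X + (0 + 0)) + (a.(a.X)\{a,c,d})\{a,b,d} has moves =c=> n1
  n1 = a.(rec X. (c.X + 0\{a})\{c} + (c.a.X + (0 + 0)) + (a.(a.X)\{a,c,d})\{a,b,d}) has moves =a=> n0
Executing a from P (initial set {m0}):
  after a @ step 1: {m1}
  P completes σ.
Executing a from Q (initial set {n0}):
  after a @ step 1: ∅  — Q cannot continue

a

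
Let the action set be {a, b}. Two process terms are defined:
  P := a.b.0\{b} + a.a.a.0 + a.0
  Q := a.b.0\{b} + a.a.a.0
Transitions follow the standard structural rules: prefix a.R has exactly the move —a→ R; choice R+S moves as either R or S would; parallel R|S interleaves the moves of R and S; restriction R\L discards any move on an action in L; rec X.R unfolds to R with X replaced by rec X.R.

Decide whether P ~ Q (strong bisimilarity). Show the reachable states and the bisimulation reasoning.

P ≁ Q

Reachable graph of P (6 states):
  p0 = a.b.0\{b} + a.a.a.0 + a.0 | ··a··> p1, ··a··> p2, ··a··> p3
  p1 = 0 | (no moves)
  p2 = a.a.0 | ··a··> p4
  p3 = b.0\{b} | ··b··> p5
  p4 = a.0 | ··a··> p1
  p5 = 0\{b} | (no moves)
Reachable graph of Q (6 states):
  q0 = a.b.0\{b} + a.a.a.0 | ··a··> q1, ··a··> q2
  q1 = a.a.0 | ··a··> q3
  q2 = b.0\{b} | ··b··> q4
  q3 = a.0 | ··a··> q5
  q4 = 0\{b} | (no moves)
  q5 = 0 | (no moves)
Bisimilarity quotient blocks:
  B0 = {p0}
  B1 = {p3, q2}
  B2 = {p1, p5, q4, q5}
  B3 = {p2, q1}
  B4 = {p4, q3}
  B5 = {q0}
p0 ∈ B0, q0 ∈ B5 → different blocks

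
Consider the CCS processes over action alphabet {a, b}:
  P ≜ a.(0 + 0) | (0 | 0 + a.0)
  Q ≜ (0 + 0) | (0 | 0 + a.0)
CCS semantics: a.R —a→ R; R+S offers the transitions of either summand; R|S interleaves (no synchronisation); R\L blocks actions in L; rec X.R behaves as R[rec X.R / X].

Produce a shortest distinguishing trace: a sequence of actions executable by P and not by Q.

aa

Reachable graph of P (4 states):
  u0 = a.(0 + 0) | (0 | 0 + a.0) | =a=> u1, =a=> u2
  u1 = (0 + 0) | (0 | 0 + a.0) | =a=> u3
  u2 = a.(0 + 0) | 0 | =a=> u3
  u3 = (0 + 0) | 0 | ·
Reachable graph of Q (2 states):
  v0 = (0 + 0) | (0 | 0 + a.0) | =a=> v1
  v1 = (0 + 0) | 0 | ·
Run σ = ⟨aa⟩ on P: start {u0}
  after a @ step 1: {u1, u2}
  after a @ step 2: {u3}
  P completes σ.
Run σ = ⟨aa⟩ on Q: start {v0}
  after a @ step 1: {v1}
  after a @ step 2: no successor for Q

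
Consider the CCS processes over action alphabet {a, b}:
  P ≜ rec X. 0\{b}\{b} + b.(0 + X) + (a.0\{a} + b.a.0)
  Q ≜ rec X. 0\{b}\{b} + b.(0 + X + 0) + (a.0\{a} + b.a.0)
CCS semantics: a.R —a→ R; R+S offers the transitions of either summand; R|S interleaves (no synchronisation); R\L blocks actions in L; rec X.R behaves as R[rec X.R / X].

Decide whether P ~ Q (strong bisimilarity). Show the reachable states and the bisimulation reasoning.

YES

LTS(P): 5 reachable states
  m0 = rec X. 0\{b}\{b} + b.(0 + X) + (a.0\{a} + b.a.0) → —a→ m1, —b→ m2, —b→ m3
  m1 = 0\{a} → (no moves)
  m2 = 0 + (rec X. 0\{b}\{b} + b.(0 + X) + (a.0\{a} + b.a.0)) → —a→ m1, —b→ m2, —b→ m3
  m3 = a.0 → —a→ m4
  m4 = 0 → (no moves)
LTS(Q): 5 reachable states
  n0 = rec X. 0\{b}\{b} + b.(0 + X + 0) + (a.0\{a} + b.a.0) → —a→ n1, —b→ n2, —b→ n3
  n1 = 0\{a} → (no moves)
  n2 = 0 + (rec X. 0\{b}\{b} + b.(0 + X + 0) + (a.0\{a} + b.a.0)) + 0 → —a→ n1, —b→ n2, —b→ n3
  n3 = a.0 → —a→ n4
  n4 = 0 → (no moves)
Partition-refinement fixed point:
  B0 = {m0, m2, n0, n2}
  B1 = {m3, n3}
  B2 = {m1, m4, n1, n4}
m0 ∈ B0, n0 ∈ B0 → same block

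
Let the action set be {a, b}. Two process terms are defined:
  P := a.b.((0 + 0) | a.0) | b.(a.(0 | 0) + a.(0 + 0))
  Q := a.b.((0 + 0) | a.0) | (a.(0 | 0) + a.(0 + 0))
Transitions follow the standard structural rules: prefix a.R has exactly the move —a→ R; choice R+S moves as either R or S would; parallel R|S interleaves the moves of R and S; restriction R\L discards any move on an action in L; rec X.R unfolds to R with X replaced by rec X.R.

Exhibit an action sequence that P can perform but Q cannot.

LTS(P): 16 reachable states
  s0 = a.b.((0 + 0) | a.0) | b.(a.(0 | 0) + a.(0 + 0)) :: -a-> s1, -b-> s2
  s1 = b.((0 + 0) | a.0) | b.(a.(0 | 0) + a.(0 + 0)) :: -b-> s3, -b-> s4
  s2 = a.b.((0 + 0) | a.0) | (a.(0 | 0) + a.(0 + 0)) :: -a-> s4, -a-> s5, -a-> s6
  s3 = (0 + 0) | a.0 | b.(a.(0 | 0) + a.(0 + 0)) :: -a-> s7, -b-> s8
  s4 = b.((0 + 0) | a.0) | (a.(0 | 0) + a.(0 + 0)) :: -a-> s10, -a-> s9, -b-> s8
  s5 = a.b.((0 + 0) | a.0) | (0 + 0) :: -a-> s9
  s6 = a.b.((0 + 0) | a.0) | (0 | 0) :: -a-> s10
  s7 = (0 + 0) | 0 | b.(a.(0 | 0) + a.(0 + 0)) :: -b-> s11
  s8 = (0 + 0) | a.0 | (a.(0 | 0) + a.(0 + 0)) :: -a-> s11, -a-> s12, -a-> s13
  s9 = b.((0 + 0) | a.0) | (0 + 0) :: -b-> s12
  s10 = b.((0 + 0) | a.0) | (0 | 0) :: -b-> s13
  s11 = (0 + 0) | 0 | (a.(0 | 0) + a.(0 + 0)) :: -a-> s14, -a-> s15
  s12 = (0 + 0) | a.0 | (0 + 0) :: -a-> s14
  s13 = (0 + 0) | a.0 | (0 | 0) :: -a-> s15
  s14 = (0 + 0) | 0 | (0 + 0) :: ∅
  s15 = (0 + 0) | 0 | (0 | 0) :: ∅
LTS(Q): 12 reachable states
  t0 = a.b.((0 + 0) | a.0) | (a.(0 | 0) + a.(0 + 0)) :: -a-> t1, -a-> t2, -a-> t3
  t1 = a.b.((0 + 0) | a.0) | (0 + 0) :: -a-> t4
  t2 = a.b.((0 + 0) | a.0) | (0 | 0) :: -a-> t5
  t3 = b.((0 + 0) | a.0) | (a.(0 | 0) + a.(0 + 0)) :: -a-> t4, -a-> t5, -b-> t6
  t4 = b.((0 + 0) | a.0) | (0 + 0) :: -b-> t7
  t5 = b.((0 + 0) | a.0) | (0 | 0) :: -b-> t8
  t6 = (0 + 0) | a.0 | (a.(0 | 0) + a.(0 + 0)) :: -a-> t7, -a-> t8, -a-> t9
  t7 = (0 + 0) | a.0 | (0 + 0) :: -a-> t10
  t8 = (0 + 0) | a.0 | (0 | 0) :: -a-> t11
  t9 = (0 + 0) | 0 | (a.(0 | 0) + a.(0 + 0)) :: -a-> t10, -a-> t11
  t10 = (0 + 0) | 0 | (0 + 0) :: ∅
  t11 = (0 + 0) | 0 | (0 | 0) :: ∅
Trace ⟨b⟩ through P, begin at {s0}:
  after b @ step 1: {s2}
  — P admits the full trace.
Trace ⟨b⟩ through Q, begin at {t0}:
  after b @ step 1: ∅ (Q stuck)

b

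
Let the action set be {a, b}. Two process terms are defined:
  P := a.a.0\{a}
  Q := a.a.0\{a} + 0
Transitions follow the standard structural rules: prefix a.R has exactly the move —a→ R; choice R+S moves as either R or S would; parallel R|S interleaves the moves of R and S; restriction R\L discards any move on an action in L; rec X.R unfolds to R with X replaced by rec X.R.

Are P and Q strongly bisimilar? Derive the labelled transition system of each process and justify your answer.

YES

P's transition system — 3 states:
  u0 = a.a.0\{a} ⊢ —a→ u1
  u1 = a.0\{a} ⊢ —a→ u2
  u2 = 0\{a} ⊢ deadlocked
Q's transition system — 3 states:
  v0 = a.a.0\{a} + 0 ⊢ —a→ v1
  v1 = a.0\{a} ⊢ —a→ v2
  v2 = 0\{a} ⊢ deadlocked
Bisimilarity quotient blocks:
  B0 = {u0, v0}
  B1 = {u1, v1}
  B2 = {u2, v2}
u0 ∈ B0, v0 ∈ B0 → same block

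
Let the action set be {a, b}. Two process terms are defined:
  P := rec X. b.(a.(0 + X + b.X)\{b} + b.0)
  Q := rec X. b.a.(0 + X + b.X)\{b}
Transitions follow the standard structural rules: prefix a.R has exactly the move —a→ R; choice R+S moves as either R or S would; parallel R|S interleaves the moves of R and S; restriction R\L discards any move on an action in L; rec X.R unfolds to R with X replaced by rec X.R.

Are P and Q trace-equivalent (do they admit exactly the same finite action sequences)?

LTS(P): 4 reachable states
  p0 = rec X. b.(a.(0 + X + b.X)\{b} + b.0) ⊢ =b=> p1
  p1 = a.(0 + (rec X. b.(a.(0 + X + b.X)\{b} + b.0)) + b.(rec X. b.(a.(0 + X + b.X)\{b} + b.0)))\{b} + b.0 ⊢ =a=> p2, =b=> p3
  p2 = (0 + (rec X. b.(a.(0 + X + b.X)\{b} + b.0)) + b.(rec X. b.(a.(0 + X + b.X)\{b} + b.0)))\{b} ⊢ ·
  p3 = 0 ⊢ ·
LTS(Q): 3 reachable states
  q0 = rec X. b.a.(0 + X + b.X)\{b} ⊢ =b=> q1
  q1 = a.(0 + (rec X. b.a.(0 + X + b.X)\{b}) + b.(rec X. b.a.(0 + X + b.X)\{b}))\{b} ⊢ =a=> q2
  q2 = (0 + (rec X. b.a.(0 + X + b.X)\{b}) + b.(rec X. b.a.(0 + X + b.X)\{b}))\{b} ⊢ ·
Run σ = ⟨bb⟩ on P: start {p0}
  step 1 (b): {p1}
  step 2 (b): {p3}
  P completes σ.
Run σ = ⟨bb⟩ on Q: start {q0}
  step 1 (b): {q1}
  step 2 (b): no successor for Q

NO — witness ⟨bb⟩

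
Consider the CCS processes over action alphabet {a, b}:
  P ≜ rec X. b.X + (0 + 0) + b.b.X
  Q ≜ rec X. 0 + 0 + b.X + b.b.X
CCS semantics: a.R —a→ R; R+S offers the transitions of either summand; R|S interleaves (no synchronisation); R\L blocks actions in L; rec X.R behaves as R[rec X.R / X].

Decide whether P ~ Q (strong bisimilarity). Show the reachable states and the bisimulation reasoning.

LTS(P): 2 reachable states
  m0 = rec X. b.X + (0 + 0) + b.b.X has moves =b=> m0, =b=> m1
  m1 = b.(rec X. b.X + (0 + 0) + b.b.X) has moves =b=> m0
LTS(Q): 2 reachable states
  n0 = rec X. 0 + 0 + b.X + b.b.X has moves =b=> n0, =b=> n1
  n1 = b.(rec X. 0 + 0 + b.X + b.b.X) has moves =b=> n0
Partition-refinement fixed point:
  B0 = {m0, m1, n0, n1}
m0 ∈ B0, n0 ∈ B0 → same block

P ~ Q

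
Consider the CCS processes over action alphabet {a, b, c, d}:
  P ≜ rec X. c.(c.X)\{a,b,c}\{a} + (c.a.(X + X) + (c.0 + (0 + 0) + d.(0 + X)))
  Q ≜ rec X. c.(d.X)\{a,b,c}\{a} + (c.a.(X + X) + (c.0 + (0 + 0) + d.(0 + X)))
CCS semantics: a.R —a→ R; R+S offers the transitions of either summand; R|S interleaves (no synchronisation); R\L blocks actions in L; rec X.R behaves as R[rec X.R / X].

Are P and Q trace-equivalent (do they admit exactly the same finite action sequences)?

LTS(P): 6 reachable states
  p0 = rec X. c.(c.X)\{a,b,c}\{a} + (c.a.(X + X) + (c.0 + (0 + 0) + d.(0 + X))) :: -c-> p1, -c-> p2, -c-> p3, -d-> p4
  p1 = (c.(rec X. c.(c.X)\{a,b,c}\{a} + (c.a.(X + X) + (c.0 + (0 + 0) + d.(0 + X)))))\{a,b,c}\{a} :: ·
  p2 = 0 :: ·
  p3 = a.((rec X. c.(c.X)\{a,b,c}\{a} + (c.a.(X + X) + (c.0 + (0 + 0) + d.(0 + X)))) + (rec X. c.(c.X)\{a,b,c}\{a} + (c.a.(X + X) + (c.0 + (0 + 0) + d.(0 + X))))) :: -a-> p5
  p4 = 0 + (rec X. c.(c.X)\{a,b,c}\{a} + (c.a.(X + X) + (c.0 + (0 + 0) + d.(0 + X)))) :: -c-> p1, -c-> p2, -c-> p3, -d-> p4
  p5 = (rec X. c.(c.X)\{a,b,c}\{a} + (c.a.(X + X) + (c.0 + (0 + 0) + d.(0 + X)))) + (rec X. c.(c.X)\{a,b,c}\{a} + (c.a.(X + X) + (c.0 + (0 + 0) + d.(0 + X)))) :: -c-> p1, -c-> p2, -c-> p3, -d-> p4
LTS(Q): 8 reachable states
  q0 = rec X. c.(d.X)\{a,b,c}\{a} + (c.a.(X + X) + (c.0 + (0 + 0) + d.(0 + X))) :: -c-> q1, -c-> q2, -c-> q3, -d-> q4
  q1 = (d.(rec X. c.(d.X)\{a,b,c}\{a} + (c.a.(X + X) + (c.0 + (0 + 0) + d.(0 + X)))))\{a,b,c}\{a} :: -d-> q5
  q2 = 0 :: ·
  q3 = a.((rec X. c.(d.X)\{a,b,c}\{a} + (c.a.(X + X) + (c.0 + (0 + 0) + d.(0 + X)))) + (rec X. c.(d.X)\{a,b,c}\{a} + (c.a.(X + X) + (c.0 + (0 + 0) + d.(0 + X))))) :: -a-> q6
  q4 = 0 + (rec X. c.(d.X)\{a,b,c}\{a} + (c.a.(X + X) + (c.0 + (0 + 0) + d.(0 + X)))) :: -c-> q1, -c-> q2, -c-> q3, -d-> q4
  q5 = (rec X. c.(d.X)\{a,b,c}\{a} + (c.a.(X + X) + (c.0 + (0 + 0) + d.(0 + X))))\{a,b,c}\{a} :: -d-> q7
  q6 = (rec X. c.(d.X)\{a,b,c}\{a} + (c.a.(X + X) + (c.0 + (0 + 0) + d.(0 + X)))) + (rec X. c.(d.X)\{a,b,c}\{a} + (c.a.(X + X) + (c.0 + (0 + 0) + d.(0 + X)))) :: -c-> q1, -c-> q2, -c-> q3, -d-> q4
  q7 = (0 + (rec X. c.(d.X)\{a,b,c}\{a} + (c.a.(X + X) + (c.0 + (0 + 0) + d.(0 + X)))))\{a,b,c}\{a} :: -d-> q7
Run σ = ⟨cd⟩ on Q: start {q0}
  after c @ step 1: {q1, q2, q3}
  after d @ step 2: {q5}
  Q completes σ.
Run σ = ⟨cd⟩ on P: start {p0}
  after c @ step 1: {p1, p2, p3}
  after d @ step 2: no successor for P

traces(P) ≠ traces(Q) — witness ⟨cd⟩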